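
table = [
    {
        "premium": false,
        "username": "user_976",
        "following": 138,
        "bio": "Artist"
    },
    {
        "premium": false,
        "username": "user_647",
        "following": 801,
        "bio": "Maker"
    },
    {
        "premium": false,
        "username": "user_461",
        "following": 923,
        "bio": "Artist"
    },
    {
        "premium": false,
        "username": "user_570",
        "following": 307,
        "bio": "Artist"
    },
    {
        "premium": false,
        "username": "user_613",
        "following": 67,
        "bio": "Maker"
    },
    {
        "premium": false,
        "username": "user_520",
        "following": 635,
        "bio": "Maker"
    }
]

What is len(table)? 6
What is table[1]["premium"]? False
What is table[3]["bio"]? "Artist"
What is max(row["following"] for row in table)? 923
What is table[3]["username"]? "user_570"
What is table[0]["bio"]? "Artist"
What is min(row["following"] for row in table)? 67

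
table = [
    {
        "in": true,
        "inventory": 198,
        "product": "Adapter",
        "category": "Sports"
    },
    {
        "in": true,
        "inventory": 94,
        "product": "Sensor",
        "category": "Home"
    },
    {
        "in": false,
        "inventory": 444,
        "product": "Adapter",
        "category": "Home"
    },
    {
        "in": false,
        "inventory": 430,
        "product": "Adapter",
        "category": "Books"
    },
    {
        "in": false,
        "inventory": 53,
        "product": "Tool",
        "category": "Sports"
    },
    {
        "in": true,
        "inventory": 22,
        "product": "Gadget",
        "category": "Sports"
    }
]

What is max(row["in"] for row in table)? True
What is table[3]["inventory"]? 430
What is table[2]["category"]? "Home"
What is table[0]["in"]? True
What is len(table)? 6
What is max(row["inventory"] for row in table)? 444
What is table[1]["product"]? "Sensor"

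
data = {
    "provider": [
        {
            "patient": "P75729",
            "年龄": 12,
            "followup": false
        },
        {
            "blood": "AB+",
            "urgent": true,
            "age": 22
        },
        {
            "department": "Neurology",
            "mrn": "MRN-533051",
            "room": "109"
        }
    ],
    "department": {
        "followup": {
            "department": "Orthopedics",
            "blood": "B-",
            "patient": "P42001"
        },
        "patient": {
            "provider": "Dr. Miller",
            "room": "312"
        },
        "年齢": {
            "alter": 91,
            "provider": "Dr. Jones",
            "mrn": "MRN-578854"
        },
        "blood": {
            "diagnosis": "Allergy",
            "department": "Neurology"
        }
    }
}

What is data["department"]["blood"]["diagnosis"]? "Allergy"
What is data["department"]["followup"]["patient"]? "P42001"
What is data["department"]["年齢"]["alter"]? 91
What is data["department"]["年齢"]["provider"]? "Dr. Jones"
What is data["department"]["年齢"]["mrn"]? "MRN-578854"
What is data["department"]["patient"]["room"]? "312"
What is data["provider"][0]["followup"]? False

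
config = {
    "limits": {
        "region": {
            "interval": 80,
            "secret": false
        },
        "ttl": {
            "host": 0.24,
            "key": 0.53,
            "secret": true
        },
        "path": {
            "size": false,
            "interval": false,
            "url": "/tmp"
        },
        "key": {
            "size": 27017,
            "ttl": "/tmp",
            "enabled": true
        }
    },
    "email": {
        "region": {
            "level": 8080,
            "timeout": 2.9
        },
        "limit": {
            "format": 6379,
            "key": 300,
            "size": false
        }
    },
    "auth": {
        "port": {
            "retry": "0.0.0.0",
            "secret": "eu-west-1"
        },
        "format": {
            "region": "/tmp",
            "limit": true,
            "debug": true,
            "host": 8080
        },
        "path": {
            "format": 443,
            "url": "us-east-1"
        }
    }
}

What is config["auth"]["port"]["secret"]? "eu-west-1"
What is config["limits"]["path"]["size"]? False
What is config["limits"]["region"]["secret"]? False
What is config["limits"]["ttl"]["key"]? 0.53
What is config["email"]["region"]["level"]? 8080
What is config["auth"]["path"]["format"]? 443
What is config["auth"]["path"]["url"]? "us-east-1"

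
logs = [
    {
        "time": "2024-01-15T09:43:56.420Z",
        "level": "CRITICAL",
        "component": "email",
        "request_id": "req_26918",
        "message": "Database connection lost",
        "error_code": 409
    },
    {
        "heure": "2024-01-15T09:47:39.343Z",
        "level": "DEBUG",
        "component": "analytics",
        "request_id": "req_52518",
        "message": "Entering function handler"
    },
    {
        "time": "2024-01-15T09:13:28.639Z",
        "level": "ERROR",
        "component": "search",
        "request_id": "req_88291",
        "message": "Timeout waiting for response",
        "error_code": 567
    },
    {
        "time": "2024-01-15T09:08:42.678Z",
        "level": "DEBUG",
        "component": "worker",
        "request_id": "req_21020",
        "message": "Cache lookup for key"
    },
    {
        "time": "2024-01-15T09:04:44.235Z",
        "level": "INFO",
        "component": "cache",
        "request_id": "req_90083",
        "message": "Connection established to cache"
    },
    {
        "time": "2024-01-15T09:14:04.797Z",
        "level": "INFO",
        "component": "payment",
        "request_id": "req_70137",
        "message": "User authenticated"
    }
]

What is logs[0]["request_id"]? "req_26918"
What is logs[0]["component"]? "email"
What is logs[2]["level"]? "ERROR"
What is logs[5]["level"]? "INFO"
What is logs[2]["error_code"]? 567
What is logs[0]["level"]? "CRITICAL"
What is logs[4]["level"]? "INFO"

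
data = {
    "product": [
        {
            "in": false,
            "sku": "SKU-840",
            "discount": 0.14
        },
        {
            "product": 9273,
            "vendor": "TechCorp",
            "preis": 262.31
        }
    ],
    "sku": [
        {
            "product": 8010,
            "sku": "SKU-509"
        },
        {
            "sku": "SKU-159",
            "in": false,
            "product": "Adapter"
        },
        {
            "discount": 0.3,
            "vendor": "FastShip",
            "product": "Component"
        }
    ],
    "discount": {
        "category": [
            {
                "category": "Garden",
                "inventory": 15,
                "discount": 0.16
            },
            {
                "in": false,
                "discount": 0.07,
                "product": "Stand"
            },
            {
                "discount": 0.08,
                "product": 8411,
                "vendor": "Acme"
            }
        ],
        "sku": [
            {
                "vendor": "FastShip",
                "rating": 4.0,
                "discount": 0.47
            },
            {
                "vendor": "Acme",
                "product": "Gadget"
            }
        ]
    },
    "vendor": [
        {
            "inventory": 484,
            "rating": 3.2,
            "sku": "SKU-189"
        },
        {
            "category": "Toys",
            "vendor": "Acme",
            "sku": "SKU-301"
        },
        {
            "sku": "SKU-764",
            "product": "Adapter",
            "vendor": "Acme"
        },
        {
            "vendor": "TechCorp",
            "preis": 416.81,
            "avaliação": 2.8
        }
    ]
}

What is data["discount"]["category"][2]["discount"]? 0.08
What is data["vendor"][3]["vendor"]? "TechCorp"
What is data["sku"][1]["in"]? False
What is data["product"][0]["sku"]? "SKU-840"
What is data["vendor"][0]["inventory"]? 484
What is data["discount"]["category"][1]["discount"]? 0.07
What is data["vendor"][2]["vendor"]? "Acme"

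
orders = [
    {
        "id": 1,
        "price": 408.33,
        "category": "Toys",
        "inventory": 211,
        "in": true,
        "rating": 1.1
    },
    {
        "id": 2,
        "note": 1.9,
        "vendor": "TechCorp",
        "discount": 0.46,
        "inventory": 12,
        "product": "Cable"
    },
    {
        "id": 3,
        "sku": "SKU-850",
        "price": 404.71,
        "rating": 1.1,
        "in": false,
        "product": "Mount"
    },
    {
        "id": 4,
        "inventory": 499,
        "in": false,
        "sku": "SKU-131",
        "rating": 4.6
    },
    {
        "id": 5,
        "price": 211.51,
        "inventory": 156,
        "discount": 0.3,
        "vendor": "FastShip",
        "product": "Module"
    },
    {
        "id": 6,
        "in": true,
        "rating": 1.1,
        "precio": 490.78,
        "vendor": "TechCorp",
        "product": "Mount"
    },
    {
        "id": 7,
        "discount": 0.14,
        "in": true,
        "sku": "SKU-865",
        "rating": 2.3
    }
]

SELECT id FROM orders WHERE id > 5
[6, 7]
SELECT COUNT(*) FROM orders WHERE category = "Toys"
1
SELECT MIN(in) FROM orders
False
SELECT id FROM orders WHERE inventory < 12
[]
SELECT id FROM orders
[1, 2, 3, 4, 5, 6, 7]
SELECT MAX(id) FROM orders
7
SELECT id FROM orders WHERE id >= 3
[3, 4, 5, 6, 7]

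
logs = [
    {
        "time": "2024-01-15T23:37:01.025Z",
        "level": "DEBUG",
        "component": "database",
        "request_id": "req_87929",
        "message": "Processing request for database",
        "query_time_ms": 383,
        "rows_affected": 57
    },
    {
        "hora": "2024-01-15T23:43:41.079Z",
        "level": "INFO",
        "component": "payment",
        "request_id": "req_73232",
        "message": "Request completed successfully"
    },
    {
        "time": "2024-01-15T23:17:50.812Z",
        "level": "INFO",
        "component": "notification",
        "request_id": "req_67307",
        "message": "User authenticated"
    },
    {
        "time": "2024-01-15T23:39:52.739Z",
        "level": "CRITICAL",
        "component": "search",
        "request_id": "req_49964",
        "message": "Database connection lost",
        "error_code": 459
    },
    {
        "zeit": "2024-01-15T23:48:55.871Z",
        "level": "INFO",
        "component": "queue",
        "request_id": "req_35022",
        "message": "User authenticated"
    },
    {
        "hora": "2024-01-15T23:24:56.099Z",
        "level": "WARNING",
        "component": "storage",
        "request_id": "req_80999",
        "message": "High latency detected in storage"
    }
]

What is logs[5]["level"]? "WARNING"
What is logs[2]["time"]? "2024-01-15T23:17:50.812Z"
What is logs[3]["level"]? "CRITICAL"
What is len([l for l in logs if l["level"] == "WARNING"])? 1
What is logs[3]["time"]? "2024-01-15T23:39:52.739Z"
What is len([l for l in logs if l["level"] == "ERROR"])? 0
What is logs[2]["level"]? "INFO"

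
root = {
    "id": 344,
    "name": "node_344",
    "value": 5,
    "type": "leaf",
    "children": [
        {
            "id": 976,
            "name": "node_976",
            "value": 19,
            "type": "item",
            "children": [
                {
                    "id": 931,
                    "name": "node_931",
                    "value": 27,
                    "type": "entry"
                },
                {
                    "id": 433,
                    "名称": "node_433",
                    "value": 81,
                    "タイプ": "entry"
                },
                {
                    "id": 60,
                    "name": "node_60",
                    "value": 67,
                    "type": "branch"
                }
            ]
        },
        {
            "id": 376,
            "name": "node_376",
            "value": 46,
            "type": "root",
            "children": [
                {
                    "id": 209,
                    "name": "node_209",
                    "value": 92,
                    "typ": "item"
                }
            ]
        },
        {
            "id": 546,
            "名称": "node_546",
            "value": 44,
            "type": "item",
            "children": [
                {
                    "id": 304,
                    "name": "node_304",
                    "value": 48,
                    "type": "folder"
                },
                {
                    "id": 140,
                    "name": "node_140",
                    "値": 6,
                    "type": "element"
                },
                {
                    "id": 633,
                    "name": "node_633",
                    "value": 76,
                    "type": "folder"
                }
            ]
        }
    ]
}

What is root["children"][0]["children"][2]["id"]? 60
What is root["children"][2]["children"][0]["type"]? "folder"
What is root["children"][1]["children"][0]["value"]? 92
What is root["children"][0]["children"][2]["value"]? 67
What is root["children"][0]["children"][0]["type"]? "entry"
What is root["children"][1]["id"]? 376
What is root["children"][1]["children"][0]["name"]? "node_209"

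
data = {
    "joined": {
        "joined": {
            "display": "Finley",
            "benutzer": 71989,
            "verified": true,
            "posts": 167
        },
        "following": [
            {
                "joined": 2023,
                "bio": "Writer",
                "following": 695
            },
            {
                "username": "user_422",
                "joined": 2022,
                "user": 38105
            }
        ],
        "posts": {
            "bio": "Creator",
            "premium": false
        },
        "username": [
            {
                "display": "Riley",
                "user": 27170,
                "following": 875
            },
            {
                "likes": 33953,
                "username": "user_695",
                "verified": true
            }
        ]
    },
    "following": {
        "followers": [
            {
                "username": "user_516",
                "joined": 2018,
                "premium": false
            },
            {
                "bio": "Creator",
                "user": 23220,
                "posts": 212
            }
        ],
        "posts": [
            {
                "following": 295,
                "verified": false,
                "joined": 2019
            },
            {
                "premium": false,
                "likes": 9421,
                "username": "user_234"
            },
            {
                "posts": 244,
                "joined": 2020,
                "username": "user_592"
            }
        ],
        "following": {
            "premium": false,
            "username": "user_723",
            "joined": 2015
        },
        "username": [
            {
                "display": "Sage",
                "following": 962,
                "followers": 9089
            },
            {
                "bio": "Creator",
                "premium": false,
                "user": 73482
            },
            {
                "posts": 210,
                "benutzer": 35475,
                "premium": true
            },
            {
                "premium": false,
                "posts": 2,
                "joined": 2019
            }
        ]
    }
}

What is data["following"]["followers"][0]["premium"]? False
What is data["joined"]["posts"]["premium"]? False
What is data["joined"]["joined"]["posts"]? 167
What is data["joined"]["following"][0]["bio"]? "Writer"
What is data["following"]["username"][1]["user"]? 73482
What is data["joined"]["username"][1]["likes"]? 33953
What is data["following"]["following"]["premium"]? False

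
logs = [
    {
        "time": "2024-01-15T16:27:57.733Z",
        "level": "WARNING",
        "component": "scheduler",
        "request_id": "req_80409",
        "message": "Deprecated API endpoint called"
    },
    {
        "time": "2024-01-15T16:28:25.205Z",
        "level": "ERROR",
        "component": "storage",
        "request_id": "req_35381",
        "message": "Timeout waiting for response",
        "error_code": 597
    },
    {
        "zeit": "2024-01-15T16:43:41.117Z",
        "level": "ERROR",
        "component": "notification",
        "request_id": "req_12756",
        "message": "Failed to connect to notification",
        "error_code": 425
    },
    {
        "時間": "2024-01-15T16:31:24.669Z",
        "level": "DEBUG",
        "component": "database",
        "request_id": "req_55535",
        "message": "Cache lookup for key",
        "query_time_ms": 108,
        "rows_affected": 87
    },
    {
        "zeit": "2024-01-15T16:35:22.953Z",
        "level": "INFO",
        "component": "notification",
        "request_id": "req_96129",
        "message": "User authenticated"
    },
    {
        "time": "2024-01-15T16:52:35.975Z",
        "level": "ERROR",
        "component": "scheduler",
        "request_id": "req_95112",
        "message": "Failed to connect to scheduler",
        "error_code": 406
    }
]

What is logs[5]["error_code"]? 406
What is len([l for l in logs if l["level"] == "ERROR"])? 3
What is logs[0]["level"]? "WARNING"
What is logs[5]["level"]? "ERROR"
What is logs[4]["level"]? "INFO"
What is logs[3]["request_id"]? "req_55535"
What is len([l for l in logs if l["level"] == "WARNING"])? 1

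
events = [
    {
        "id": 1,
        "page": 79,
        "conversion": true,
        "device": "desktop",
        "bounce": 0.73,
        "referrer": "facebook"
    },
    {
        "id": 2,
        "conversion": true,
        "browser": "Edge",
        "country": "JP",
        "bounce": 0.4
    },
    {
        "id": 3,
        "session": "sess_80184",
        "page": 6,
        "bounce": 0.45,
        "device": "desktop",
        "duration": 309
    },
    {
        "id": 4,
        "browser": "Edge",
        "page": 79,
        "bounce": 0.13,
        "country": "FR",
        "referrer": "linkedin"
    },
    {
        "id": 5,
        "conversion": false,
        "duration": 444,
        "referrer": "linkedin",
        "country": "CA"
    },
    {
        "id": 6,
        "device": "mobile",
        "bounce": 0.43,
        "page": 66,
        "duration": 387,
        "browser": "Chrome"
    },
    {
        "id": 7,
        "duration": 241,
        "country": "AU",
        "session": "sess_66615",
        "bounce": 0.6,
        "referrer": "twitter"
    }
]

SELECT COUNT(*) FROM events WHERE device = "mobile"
1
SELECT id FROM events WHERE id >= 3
[3, 4, 5, 6, 7]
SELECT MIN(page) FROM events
6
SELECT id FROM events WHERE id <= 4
[1, 2, 3, 4]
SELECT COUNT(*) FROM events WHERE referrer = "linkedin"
2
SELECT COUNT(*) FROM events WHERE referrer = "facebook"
1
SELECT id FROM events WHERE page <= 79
[1, 3, 4, 6]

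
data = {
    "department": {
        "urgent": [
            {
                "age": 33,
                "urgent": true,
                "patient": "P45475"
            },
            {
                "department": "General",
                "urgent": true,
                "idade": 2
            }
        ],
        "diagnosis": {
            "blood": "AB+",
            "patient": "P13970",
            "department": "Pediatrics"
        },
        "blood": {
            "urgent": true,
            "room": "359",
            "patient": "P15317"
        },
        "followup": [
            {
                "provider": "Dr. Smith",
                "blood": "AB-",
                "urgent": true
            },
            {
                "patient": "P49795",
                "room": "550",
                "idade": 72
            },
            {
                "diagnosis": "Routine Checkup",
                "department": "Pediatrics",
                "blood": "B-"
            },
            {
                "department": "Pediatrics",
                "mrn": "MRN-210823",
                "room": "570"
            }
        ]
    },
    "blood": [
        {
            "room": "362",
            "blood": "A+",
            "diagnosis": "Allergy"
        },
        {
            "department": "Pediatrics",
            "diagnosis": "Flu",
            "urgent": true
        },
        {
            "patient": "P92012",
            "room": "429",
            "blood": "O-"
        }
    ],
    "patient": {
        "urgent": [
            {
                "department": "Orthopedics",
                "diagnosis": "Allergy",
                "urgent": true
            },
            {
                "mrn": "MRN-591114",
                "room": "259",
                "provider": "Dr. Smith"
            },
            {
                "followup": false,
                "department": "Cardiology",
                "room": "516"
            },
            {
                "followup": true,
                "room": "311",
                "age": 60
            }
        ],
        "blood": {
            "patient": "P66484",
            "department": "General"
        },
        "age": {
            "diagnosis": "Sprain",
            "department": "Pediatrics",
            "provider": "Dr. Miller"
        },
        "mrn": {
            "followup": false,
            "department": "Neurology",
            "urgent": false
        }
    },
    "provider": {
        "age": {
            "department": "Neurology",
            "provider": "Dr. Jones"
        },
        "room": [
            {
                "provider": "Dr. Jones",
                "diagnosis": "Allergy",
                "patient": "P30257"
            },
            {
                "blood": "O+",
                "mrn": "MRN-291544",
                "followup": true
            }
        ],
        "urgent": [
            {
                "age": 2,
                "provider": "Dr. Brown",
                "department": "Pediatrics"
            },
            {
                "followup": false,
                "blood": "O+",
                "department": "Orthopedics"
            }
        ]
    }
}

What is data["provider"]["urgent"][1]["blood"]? "O+"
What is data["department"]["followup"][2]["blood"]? "B-"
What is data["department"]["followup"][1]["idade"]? 72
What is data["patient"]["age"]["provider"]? "Dr. Miller"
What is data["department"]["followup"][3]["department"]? "Pediatrics"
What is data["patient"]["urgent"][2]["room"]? "516"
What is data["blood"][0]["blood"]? "A+"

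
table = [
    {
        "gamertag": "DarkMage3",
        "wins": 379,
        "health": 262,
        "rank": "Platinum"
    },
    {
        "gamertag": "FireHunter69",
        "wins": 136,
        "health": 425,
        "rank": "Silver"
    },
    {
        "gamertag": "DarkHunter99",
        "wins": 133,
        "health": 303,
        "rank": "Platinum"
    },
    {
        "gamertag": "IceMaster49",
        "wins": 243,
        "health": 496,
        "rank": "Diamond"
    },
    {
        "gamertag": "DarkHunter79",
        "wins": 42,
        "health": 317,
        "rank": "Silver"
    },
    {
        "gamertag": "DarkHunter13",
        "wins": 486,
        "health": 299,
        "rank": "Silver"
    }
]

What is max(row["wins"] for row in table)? 486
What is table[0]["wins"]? 379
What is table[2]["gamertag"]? "DarkHunter99"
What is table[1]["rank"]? "Silver"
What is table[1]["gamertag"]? "FireHunter69"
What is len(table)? 6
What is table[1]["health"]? 425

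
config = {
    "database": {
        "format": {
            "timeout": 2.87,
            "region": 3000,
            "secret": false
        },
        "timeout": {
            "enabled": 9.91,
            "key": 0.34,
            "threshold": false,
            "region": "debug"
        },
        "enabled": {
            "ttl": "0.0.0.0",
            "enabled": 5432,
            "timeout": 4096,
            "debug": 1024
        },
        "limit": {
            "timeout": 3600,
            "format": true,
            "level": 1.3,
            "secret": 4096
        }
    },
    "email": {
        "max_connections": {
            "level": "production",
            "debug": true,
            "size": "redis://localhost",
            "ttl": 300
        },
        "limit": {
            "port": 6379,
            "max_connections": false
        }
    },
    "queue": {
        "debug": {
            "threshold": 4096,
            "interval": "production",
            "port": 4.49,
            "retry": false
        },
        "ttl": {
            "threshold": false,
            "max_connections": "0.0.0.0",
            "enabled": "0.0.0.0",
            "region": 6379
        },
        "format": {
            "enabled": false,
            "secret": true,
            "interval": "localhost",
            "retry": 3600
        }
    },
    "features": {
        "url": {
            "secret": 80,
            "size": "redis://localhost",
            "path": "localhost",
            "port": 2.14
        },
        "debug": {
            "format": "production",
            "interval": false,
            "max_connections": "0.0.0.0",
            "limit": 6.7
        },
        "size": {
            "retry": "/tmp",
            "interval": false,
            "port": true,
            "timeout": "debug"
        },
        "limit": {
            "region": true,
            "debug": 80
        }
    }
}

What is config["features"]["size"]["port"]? True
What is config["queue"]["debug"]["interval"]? "production"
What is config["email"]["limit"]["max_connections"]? False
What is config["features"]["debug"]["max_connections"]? "0.0.0.0"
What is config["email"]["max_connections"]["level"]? "production"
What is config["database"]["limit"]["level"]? 1.3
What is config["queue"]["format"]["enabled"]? False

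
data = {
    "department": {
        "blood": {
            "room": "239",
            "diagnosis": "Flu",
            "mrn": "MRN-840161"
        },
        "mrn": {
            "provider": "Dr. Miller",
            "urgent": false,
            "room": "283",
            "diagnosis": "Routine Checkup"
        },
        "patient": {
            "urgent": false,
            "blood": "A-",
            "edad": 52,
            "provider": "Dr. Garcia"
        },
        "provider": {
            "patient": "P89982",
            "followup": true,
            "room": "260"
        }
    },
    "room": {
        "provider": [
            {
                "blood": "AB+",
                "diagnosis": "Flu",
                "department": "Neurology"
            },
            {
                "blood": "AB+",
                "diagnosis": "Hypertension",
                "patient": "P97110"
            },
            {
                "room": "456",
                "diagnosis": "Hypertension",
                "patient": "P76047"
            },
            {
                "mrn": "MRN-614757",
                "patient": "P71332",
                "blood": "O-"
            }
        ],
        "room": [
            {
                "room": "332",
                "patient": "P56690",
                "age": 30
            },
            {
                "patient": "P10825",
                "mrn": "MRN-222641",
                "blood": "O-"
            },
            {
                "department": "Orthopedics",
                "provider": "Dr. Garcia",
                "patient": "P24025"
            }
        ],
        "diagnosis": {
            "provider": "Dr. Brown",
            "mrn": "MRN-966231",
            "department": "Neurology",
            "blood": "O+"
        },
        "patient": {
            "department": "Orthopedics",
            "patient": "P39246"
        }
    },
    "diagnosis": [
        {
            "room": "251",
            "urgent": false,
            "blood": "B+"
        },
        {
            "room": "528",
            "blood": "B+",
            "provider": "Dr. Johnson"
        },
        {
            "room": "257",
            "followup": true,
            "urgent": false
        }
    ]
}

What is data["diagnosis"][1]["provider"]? "Dr. Johnson"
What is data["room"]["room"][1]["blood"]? "O-"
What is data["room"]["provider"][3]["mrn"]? "MRN-614757"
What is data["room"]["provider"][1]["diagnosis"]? "Hypertension"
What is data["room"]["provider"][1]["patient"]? "P97110"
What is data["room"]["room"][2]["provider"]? "Dr. Garcia"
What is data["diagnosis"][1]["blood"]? "B+"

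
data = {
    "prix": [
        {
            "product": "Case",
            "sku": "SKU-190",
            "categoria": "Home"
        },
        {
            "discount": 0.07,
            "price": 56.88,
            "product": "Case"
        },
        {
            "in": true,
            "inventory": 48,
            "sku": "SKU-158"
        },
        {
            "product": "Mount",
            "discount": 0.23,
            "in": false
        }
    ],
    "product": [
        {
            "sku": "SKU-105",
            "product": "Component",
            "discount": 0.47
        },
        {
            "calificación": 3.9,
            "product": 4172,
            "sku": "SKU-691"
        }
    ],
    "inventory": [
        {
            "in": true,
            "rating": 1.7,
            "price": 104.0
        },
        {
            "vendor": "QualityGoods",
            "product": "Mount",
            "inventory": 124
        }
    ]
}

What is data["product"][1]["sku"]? "SKU-691"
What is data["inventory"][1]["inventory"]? 124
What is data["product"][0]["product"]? "Component"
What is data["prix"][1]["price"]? 56.88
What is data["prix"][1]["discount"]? 0.07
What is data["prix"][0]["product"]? "Case"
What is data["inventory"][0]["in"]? True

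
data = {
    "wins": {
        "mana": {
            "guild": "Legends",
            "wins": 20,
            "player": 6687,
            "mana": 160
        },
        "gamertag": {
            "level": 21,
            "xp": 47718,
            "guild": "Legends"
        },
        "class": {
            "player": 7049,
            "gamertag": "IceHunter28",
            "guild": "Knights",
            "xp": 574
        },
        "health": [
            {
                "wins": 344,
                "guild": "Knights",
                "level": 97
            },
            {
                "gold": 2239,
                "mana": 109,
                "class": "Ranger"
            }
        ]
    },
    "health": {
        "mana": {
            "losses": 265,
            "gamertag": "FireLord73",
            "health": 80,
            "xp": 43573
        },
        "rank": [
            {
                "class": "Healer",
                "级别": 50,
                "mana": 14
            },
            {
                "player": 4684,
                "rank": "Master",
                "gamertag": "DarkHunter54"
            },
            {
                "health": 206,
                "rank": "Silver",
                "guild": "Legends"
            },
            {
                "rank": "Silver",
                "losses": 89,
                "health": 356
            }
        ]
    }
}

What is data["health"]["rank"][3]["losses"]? 89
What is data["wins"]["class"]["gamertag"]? "IceHunter28"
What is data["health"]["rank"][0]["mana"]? 14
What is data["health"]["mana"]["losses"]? 265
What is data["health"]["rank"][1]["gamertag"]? "DarkHunter54"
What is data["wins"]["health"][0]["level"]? 97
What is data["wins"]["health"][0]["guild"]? "Knights"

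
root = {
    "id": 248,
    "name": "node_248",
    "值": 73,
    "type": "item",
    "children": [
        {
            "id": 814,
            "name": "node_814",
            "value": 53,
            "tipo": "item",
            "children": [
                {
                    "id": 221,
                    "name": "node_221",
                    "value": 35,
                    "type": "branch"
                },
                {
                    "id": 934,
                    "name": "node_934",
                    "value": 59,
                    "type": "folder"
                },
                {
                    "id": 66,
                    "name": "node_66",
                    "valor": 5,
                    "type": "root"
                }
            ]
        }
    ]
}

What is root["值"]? 73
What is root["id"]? 248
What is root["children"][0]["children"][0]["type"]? "branch"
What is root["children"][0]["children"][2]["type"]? "root"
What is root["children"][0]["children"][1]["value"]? 59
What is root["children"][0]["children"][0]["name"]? "node_221"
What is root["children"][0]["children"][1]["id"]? 934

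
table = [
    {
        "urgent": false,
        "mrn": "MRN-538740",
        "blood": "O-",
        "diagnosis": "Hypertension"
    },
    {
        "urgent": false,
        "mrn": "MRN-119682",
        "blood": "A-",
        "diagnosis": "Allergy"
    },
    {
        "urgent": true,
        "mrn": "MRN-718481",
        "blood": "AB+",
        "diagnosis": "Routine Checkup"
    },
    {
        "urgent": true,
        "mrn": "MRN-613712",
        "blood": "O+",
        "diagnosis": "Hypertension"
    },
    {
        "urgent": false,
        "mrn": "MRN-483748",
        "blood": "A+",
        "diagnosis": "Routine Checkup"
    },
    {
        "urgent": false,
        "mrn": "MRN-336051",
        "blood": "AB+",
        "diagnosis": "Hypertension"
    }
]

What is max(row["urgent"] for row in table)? True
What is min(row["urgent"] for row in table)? False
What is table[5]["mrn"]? "MRN-336051"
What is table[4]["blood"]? "A+"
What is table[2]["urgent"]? True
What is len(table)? 6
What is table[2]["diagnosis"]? "Routine Checkup"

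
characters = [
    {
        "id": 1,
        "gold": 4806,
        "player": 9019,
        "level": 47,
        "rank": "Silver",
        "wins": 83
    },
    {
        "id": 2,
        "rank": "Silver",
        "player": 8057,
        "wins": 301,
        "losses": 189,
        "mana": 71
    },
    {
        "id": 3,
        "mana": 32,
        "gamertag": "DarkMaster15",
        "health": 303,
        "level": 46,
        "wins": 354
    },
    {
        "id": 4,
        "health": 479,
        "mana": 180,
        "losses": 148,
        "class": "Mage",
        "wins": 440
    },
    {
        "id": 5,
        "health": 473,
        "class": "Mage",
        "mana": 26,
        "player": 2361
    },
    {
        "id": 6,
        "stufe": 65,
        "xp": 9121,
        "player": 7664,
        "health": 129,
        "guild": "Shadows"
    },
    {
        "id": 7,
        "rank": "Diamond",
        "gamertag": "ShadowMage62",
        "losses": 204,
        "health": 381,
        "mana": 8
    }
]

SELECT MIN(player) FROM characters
2361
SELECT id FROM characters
[1, 2, 3, 4, 5, 6, 7]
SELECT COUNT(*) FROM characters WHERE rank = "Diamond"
1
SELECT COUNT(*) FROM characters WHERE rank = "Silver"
2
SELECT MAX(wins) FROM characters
440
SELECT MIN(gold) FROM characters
4806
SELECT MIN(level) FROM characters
46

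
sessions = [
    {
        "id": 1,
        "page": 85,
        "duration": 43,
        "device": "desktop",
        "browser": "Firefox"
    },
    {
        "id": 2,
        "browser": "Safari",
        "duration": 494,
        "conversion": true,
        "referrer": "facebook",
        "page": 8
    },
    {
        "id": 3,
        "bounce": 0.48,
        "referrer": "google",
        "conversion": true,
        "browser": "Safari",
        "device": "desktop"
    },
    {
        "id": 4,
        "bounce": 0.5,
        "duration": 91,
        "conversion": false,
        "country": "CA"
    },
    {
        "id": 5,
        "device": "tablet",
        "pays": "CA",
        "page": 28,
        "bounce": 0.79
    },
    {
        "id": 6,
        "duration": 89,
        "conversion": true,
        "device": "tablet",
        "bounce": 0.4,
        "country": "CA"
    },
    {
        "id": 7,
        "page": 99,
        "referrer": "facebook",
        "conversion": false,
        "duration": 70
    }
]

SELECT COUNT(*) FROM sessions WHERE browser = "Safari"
2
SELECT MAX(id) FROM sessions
7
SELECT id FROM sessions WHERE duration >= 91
[2, 4]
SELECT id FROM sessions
[1, 2, 3, 4, 5, 6, 7]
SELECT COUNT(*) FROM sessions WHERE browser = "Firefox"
1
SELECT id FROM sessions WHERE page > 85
[7]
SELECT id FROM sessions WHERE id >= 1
[1, 2, 3, 4, 5, 6, 7]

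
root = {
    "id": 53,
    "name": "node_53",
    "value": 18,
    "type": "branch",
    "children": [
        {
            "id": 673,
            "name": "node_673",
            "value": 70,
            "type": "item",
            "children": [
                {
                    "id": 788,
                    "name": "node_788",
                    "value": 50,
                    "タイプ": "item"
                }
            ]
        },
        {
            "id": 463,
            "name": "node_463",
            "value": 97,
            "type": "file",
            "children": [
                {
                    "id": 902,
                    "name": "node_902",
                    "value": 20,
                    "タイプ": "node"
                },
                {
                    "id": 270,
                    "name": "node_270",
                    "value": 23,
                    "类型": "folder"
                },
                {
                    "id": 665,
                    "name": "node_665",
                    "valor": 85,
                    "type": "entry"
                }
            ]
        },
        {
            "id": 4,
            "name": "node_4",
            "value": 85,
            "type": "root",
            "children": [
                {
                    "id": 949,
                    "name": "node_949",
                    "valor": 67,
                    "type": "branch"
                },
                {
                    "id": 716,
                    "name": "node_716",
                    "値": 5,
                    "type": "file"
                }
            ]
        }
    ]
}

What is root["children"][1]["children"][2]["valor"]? 85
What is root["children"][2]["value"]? 85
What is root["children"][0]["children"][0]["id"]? 788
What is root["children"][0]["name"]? "node_673"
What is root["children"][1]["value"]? 97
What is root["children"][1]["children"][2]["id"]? 665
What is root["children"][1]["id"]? 463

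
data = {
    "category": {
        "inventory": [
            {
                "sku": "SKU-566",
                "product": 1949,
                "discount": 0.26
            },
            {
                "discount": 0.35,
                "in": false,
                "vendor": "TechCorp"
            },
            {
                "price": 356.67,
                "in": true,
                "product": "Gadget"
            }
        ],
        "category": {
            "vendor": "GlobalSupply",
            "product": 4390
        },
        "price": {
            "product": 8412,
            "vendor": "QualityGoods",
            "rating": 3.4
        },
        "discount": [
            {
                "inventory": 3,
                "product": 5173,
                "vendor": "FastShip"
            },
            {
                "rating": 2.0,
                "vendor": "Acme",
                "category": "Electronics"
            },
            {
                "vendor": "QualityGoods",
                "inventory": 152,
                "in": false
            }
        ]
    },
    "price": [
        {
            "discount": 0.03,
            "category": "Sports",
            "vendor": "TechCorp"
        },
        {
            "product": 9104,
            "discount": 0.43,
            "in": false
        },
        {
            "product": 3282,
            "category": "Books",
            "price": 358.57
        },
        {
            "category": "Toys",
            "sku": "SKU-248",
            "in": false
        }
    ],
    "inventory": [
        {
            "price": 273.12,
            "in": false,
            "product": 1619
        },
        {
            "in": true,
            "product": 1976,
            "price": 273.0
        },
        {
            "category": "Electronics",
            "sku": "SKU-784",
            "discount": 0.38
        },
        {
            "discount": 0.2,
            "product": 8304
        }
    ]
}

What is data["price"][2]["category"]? "Books"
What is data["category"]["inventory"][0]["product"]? 1949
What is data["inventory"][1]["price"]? 273.0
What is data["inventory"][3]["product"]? 8304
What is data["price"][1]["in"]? False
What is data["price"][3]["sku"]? "SKU-248"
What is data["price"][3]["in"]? False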